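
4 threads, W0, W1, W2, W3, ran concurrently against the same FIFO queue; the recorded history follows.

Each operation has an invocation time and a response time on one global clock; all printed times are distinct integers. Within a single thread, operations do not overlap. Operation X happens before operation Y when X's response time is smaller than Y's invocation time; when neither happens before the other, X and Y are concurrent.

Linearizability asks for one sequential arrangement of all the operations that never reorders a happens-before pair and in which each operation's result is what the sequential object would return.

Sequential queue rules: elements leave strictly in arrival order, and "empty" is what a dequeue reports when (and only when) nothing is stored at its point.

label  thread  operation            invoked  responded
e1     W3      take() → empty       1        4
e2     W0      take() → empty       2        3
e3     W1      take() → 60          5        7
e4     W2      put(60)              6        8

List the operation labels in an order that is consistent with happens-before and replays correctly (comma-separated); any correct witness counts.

after step 1 (e1 take() → empty): queue <>
after step 2 (e2 take() → empty): queue <>
after step 3 (e4 put(60)): queue <60>
after step 4 (e3 take() → 60): queue <>

e1, e2, e4, e3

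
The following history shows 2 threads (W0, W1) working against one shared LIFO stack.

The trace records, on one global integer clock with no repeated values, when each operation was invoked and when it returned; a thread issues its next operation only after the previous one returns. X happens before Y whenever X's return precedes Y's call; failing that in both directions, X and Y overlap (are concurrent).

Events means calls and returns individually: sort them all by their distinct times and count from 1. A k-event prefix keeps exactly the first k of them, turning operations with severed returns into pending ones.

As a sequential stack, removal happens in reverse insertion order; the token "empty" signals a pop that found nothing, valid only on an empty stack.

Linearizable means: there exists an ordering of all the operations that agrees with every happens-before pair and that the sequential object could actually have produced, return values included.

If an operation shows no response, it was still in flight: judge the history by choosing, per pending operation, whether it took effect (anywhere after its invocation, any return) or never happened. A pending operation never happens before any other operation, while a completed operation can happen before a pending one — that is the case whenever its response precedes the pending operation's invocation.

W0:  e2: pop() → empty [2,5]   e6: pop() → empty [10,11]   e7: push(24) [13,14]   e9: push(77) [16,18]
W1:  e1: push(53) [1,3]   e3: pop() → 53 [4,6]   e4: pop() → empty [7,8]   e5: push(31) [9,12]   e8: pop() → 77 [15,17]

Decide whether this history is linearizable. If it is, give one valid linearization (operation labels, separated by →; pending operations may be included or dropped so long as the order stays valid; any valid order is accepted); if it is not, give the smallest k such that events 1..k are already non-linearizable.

linearizable — witness: e1 → e3 → e2 → e4 → e6 → e5 → e7 → e9 → e8

1. e1 push(53), leaving stack <53>
2. e3 pop() → 53, leaving stack <>
3. e2 pop() → empty, leaving stack <>
4. e4 pop() → empty, leaving stack <>
5. e6 pop() → empty, leaving stack <>
6. e5 push(31), leaving stack <31>
7. e7 push(24), leaving stack <31,24>
8. e9 push(77), leaving stack <31,24,77>
9. e8 pop() → 77, leaving stack <31,24>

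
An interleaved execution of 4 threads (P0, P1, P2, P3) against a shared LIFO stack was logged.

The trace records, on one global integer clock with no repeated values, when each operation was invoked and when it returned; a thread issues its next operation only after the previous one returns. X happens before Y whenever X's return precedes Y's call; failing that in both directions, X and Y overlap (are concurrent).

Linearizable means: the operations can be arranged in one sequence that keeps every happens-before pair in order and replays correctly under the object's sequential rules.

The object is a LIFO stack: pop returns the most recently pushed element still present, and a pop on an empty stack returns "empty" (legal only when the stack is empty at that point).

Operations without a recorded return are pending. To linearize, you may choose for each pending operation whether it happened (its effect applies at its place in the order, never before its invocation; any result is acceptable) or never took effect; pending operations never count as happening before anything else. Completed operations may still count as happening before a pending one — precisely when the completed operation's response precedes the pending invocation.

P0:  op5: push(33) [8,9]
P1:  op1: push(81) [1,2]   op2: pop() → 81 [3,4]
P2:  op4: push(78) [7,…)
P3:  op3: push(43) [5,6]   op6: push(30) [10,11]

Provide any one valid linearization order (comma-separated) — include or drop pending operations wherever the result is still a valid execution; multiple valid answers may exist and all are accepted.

op1, op2, op3, op4, op5, op6

step 1: op1 push(81) — stack <81>
step 2: op2 pop() → 81 — stack <>
step 3: op3 push(43) — stack <43>
step 4: op4 push(78) (pending, included) — stack <43,78>
step 5: op5 push(33) — stack <43,78,33>
step 6: op6 push(30) — stack <43,78,33,30>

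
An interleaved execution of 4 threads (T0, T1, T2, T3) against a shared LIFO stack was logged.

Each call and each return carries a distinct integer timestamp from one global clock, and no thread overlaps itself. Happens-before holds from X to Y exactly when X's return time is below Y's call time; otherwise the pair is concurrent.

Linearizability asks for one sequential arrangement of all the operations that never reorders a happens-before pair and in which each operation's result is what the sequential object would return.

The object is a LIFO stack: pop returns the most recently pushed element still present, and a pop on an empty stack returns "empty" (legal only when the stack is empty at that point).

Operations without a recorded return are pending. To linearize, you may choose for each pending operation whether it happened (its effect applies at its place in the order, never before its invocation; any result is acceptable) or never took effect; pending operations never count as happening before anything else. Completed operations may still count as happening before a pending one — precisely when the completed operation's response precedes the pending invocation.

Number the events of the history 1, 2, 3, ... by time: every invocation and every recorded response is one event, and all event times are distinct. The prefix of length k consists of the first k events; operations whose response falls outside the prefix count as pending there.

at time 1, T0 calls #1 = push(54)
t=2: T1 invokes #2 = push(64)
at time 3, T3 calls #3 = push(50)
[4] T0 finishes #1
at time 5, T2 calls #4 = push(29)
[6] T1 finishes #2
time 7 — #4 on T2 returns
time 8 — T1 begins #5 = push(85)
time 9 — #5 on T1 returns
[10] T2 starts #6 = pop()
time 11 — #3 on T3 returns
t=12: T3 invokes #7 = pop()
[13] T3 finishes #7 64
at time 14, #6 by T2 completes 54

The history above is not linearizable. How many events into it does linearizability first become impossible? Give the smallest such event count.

one valid order for events 1..13 is #1, #3, #4, #2, #5, #6, #7:
after step 1 (#1 push(54)): stack <54>
after step 2 (#3 push(50)): stack <54,50>
after step 3 (#4 push(29)): stack <54,50,29>
after step 4 (#2 push(64)): stack <54,50,29,64>
after step 5 (#5 push(85)): stack <54,50,29,64,85>
after step 6 (#6 pop() (pending, included)): stack <54,50,29,64>
after step 7 (#7 pop() → 64): stack <54,50,29>
include event 14 — #6 responding at 14 — and every candidate order breaks
for example #1, #2, #3, #4, #5, #6, #7 fails at step 6: #6 pop() → 54 is not legal there
for example #1, #2, #3, #4, #5, #7, #6 fails at step 6: #7 pop() → 64 is not legal there

14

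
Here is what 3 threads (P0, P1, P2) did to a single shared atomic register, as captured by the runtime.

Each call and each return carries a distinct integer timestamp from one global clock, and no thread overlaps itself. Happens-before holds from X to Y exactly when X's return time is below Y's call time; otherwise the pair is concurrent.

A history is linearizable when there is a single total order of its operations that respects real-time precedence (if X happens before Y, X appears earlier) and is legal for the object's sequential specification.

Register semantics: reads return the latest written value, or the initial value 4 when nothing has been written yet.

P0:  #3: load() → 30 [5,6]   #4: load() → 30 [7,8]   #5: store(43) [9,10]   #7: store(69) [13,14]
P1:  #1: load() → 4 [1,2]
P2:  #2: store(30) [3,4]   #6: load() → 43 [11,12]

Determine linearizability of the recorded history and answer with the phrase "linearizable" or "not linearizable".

one valid linearization: #1, #2, #3, #4, #5, #6, #7
step 1: #1 load() → 4 — value 4
step 2: #2 store(30) — value 30
step 3: #3 load() → 30 — value 30
step 4: #4 load() → 30 — value 30
step 5: #5 store(43) — value 43
step 6: #6 load() → 43 — value 43
step 7: #7 store(69) — value 69

linearizable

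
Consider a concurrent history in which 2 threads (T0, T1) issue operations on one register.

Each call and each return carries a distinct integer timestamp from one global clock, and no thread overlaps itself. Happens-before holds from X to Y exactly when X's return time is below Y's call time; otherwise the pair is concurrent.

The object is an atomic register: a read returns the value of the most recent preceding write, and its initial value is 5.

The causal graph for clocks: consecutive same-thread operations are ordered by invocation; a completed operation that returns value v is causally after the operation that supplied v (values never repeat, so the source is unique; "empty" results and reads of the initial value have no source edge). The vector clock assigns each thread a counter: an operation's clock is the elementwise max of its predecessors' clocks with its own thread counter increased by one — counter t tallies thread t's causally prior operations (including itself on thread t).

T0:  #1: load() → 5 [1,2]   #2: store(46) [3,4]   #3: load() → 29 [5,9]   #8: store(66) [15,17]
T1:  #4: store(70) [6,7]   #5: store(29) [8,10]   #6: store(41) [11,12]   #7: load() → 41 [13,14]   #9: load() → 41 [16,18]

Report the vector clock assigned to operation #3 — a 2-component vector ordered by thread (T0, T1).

(3, 2)

#4, invoked 6, has no incoming edges; only T1's bump applies → (0, 1)
#1, invoked 1, has no incoming edges; only T0's bump applies → (1, 0)
#5, invoked 8, takes VC(#4)=(0, 1) under max, adds 1 for T1 → (0, 2)
#2, invoked 3, takes VC(#1)=(1, 0) under max, adds 1 for T0 → (2, 0)
#6, invoked 11, takes VC(#5)=(0, 2) under max, adds 1 for T1 → (0, 3)
#7, invoked 13, takes VC(#6)=(0, 3) under max, adds 1 for T1 → (0, 4)
#9, invoked 16, takes VC(#6)=(0, 3), VC(#7)=(0, 4) under max, adds 1 for T1 → (0, 5)
#3, invoked 5, takes VC(#2)=(2, 0), VC(#5)=(0, 2) under max, adds 1 for T0 → (3, 2)
#8, invoked 15, takes VC(#3)=(3, 2) under max, adds 1 for T0 → (4, 2)
target: VC(#3) = (3, 2)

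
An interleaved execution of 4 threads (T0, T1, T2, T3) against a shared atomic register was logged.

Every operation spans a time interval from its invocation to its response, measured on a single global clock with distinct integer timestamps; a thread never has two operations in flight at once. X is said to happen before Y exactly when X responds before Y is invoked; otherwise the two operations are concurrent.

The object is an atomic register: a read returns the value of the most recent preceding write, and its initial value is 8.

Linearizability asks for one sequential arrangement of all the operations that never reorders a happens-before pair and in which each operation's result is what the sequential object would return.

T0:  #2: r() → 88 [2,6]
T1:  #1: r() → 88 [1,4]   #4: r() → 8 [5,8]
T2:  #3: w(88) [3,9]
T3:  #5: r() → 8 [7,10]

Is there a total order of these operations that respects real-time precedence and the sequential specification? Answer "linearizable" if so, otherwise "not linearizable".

prefix check: 1..7 passes, 1..8 fails once #4's time-8 response joins
checked exhaustively: 3 real-time-consistent orders of 3 completed operations, zero legal atomic register replays
every completion of the 2 pending operations (#3, #5) was checked; none linearizes
sample order #1, #2, #4 (pending dropped) stalls at step 1 — #1 r() → 88 has no legal effect
sample order #1, #4, #2 (pending dropped) stalls at step 1 — #1 r() → 88 has no legal effect

not linearizable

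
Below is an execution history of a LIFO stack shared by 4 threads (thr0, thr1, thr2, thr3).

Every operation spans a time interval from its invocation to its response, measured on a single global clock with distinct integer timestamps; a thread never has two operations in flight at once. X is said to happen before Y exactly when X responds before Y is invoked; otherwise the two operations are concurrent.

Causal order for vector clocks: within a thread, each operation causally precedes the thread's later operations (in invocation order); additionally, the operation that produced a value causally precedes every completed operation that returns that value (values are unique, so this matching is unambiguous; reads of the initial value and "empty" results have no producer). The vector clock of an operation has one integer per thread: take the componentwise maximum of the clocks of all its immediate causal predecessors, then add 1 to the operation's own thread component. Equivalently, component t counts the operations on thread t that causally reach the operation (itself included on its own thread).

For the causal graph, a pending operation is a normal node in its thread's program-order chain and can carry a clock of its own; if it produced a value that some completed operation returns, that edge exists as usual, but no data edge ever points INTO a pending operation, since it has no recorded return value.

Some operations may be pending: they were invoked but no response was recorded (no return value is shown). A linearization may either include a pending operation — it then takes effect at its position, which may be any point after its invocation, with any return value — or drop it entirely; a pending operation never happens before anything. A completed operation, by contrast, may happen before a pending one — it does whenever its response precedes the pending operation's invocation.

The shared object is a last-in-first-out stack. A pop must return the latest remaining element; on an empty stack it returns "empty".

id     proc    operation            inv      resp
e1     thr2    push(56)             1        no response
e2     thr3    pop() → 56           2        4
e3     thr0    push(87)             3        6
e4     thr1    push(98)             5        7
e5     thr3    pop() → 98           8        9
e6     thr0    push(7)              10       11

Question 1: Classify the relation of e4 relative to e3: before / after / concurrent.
e4 spans [5,7], e3 spans [3,6]
the intervals overlap in both directions

concurrent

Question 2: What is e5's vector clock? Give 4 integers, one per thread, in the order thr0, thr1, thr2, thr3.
e1 (invocation 1): nothing precedes it; thr2's component alone gives (0, 0, 1, 0)
e4 (invocation 5): nothing precedes it; thr1's component alone gives (0, 1, 0, 0)
e3 (invocation 3): nothing precedes it; thr0's component alone gives (1, 0, 0, 0)
e2 (invocation 2): componentwise max over VC(e1)=(0, 0, 1, 0), +1 at thr3, giving (0, 0, 1, 1)
e6 (invocation 10): componentwise max over VC(e3)=(1, 0, 0, 0), +1 at thr0, giving (2, 0, 0, 0)
e5 (invocation 8): componentwise max over VC(e2)=(0, 0, 1, 1), VC(e4)=(0, 1, 0, 0), +1 at thr3, giving (0, 1, 1, 2)
target: VC(e5) = (0, 1, 1, 2)

(0, 1, 1, 2)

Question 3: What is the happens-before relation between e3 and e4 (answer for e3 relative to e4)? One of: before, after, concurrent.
e3 spans [3,6], e4 spans [5,7]
the intervals overlap in both directions

concurrent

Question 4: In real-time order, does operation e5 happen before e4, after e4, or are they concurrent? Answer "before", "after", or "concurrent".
e5 spans [8,9], e4 spans [5,7]
resp(e4)=7 < inv(e5)=8

after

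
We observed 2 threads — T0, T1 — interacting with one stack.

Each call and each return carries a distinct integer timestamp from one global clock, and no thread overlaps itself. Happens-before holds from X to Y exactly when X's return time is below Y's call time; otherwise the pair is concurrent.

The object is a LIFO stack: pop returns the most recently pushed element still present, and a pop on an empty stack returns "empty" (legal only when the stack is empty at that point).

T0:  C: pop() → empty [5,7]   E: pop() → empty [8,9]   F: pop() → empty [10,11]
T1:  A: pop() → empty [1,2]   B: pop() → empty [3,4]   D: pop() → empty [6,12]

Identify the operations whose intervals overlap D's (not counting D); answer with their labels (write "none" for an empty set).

D spans [6,12]; an op avoiding the whole window 6..12 is ordered, any other is concurrent
A [1,2]: before
B [3,4]: before
C [5,7]: concurrent
E [8,9]: concurrent
F [10,11]: concurrent

C, E, F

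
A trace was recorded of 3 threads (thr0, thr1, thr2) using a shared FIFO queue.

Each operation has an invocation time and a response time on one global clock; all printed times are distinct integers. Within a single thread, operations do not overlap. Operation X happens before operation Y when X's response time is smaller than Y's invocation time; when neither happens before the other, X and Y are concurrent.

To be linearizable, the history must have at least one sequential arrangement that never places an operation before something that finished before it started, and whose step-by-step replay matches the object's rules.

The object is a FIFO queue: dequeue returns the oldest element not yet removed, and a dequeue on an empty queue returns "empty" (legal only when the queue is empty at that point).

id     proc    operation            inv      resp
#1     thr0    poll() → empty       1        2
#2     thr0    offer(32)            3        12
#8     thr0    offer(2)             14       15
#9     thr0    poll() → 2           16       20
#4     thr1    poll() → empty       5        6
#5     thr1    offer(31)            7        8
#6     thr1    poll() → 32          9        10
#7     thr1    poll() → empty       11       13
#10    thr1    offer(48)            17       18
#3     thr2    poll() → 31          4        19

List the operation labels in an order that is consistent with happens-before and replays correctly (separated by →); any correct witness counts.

#1 → #4 → #2 → #5 → #6 → #3 → #7 → #8 → #9 → #10

1. #1 poll() → empty, leaving queue <>
2. #4 poll() → empty, leaving queue <>
3. #2 offer(32), leaving queue <32>
4. #5 offer(31), leaving queue <32,31>
5. #6 poll() → 32, leaving queue <31>
6. #3 poll() → 31, leaving queue <>
7. #7 poll() → empty, leaving queue <>
8. #8 offer(2), leaving queue <2>
9. #9 poll() → 2, leaving queue <>
10. #10 offer(48), leaving queue <48>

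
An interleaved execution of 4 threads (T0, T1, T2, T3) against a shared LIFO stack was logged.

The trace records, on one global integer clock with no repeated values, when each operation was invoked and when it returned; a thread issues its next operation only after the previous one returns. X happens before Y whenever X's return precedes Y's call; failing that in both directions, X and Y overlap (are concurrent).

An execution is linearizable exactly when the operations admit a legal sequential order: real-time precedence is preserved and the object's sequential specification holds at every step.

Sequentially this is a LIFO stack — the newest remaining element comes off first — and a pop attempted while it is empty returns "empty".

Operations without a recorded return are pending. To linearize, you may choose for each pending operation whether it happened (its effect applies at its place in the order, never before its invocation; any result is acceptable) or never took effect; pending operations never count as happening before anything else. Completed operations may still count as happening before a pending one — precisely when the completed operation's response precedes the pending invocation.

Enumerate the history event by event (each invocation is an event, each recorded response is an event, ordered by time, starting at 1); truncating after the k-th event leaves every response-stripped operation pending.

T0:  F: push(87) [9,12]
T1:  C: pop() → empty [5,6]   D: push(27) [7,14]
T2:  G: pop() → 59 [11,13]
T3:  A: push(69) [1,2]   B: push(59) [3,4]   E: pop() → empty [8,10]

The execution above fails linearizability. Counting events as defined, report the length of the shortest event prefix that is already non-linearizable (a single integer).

events 1..5 are still linearizable — one witness is A, B:
1. A push(69), leaving stack <69>
2. B push(59), leaving stack <69,59>
adding event 6 (C responds at 6) leaves no legal real-time order
take A, B, C: step 3 already fails, because C pop() → empty cannot occur there

6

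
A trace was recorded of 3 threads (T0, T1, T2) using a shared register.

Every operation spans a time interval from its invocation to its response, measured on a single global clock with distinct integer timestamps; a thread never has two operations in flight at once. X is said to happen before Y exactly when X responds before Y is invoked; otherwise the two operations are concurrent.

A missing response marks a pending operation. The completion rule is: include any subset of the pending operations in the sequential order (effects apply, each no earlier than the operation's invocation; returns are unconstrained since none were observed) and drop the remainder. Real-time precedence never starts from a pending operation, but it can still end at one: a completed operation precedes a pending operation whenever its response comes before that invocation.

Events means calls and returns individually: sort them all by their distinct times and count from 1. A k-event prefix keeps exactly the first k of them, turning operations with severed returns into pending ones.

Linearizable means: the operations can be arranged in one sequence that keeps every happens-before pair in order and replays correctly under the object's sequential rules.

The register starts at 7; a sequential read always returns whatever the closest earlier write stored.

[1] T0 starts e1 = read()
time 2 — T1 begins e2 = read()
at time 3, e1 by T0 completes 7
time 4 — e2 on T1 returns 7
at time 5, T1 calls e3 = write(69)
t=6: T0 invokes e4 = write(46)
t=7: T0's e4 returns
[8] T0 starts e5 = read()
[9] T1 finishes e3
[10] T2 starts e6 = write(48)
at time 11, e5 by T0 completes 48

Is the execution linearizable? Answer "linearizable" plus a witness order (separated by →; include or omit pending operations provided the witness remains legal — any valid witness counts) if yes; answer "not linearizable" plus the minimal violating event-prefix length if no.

linearizable — witness: e1 → e2 → e3 → e4 → e6 → e5

after step 1 (e1 read() → 7): value 7
after step 2 (e2 read() → 7): value 7
after step 3 (e3 write(69)): value 69
after step 4 (e4 write(46)): value 46
after step 5 (e6 write(48) (pending, included)): value 48
after step 6 (e5 read() → 48): value 48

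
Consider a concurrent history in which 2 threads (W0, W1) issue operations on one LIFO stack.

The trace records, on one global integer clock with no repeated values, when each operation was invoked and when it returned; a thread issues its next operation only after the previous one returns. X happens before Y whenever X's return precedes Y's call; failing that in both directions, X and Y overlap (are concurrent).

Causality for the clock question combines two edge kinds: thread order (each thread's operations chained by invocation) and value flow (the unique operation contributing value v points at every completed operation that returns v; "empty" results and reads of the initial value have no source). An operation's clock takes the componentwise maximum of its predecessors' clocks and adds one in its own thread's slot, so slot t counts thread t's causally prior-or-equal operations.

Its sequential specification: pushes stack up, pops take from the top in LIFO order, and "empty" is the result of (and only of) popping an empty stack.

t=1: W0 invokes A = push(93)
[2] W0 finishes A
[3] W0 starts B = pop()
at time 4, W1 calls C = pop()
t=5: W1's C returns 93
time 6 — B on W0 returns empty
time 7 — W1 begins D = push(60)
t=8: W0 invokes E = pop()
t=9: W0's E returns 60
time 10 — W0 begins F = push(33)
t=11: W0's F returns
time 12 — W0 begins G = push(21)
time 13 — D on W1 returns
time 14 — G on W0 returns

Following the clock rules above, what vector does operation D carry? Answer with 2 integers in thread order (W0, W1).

no predecessors for A (invoked 1): W0 increments from zero → (1, 0)
VC(C, invoked at 4): max of VC(A)=(1, 0), then +1 on thread W1 → (1, 1)
VC(B, invoked at 3): max of VC(A)=(1, 0), then +1 on thread W0 → (2, 0)
VC(D, invoked at 7): max of VC(C)=(1, 1), then +1 on thread W1 → (1, 2)
VC(E, invoked at 8): max of VC(B)=(2, 0), VC(D)=(1, 2), then +1 on thread W0 → (3, 2)
VC(F, invoked at 10): max of VC(E)=(3, 2), then +1 on thread W0 → (4, 2)
VC(G, invoked at 12): max of VC(F)=(4, 2), then +1 on thread W0 → (5, 2)
target: VC(D) = (1, 2)

(1, 2)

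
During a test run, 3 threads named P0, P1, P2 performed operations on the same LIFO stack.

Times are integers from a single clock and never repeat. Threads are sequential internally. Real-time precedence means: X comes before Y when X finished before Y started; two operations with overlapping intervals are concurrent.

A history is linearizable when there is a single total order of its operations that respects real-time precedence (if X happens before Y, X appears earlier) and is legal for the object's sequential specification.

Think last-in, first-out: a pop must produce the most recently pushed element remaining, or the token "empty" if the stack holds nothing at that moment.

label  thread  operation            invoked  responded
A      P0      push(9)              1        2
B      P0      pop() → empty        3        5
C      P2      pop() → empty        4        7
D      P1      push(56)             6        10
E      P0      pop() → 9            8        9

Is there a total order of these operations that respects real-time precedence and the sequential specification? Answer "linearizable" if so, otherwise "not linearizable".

not linearizable

events 1..6 are fine; event 7 — the response of C at time 7 — makes the prefix non-linearizable
no legal order exists: 2 real-time-consistent candidates over 3 completed LIFO stack operations, all rejected
every completion of the 1 pending operation (D) was checked; none linearizes
e.g. A, B, C (pending dropped): illegal at step 2, since B pop() → empty cannot apply there
e.g. A, C, B (pending dropped): illegal at step 2, since C pop() → empty cannot apply there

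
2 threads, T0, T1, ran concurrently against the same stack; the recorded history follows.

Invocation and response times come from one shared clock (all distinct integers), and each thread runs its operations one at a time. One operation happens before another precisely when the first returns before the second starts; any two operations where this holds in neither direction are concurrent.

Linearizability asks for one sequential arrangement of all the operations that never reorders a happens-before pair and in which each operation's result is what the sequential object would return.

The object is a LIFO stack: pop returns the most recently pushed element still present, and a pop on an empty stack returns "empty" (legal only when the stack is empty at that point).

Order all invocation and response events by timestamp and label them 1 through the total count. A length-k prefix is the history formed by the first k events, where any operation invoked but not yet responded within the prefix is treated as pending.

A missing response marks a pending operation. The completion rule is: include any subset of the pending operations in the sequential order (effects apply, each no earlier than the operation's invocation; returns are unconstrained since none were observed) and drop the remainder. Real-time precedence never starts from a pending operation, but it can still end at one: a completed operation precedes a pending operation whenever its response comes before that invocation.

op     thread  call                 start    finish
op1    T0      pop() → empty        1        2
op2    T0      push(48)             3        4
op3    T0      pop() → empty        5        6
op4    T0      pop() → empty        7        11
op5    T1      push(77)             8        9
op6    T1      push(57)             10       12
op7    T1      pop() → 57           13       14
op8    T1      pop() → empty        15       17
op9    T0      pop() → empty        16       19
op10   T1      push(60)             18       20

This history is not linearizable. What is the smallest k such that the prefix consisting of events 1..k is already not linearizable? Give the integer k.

a valid linearization of events 1..5 exists, for instance op1, op2:
step 1: op1 pop() → empty — stack <>
step 2: op2 push(48) — stack <48>
at event 6 (op3's time-6 response) nothing linearizes any more
one such order, op1, op2, op3, breaks at step 3 where op3 pop() → empty is illegal

6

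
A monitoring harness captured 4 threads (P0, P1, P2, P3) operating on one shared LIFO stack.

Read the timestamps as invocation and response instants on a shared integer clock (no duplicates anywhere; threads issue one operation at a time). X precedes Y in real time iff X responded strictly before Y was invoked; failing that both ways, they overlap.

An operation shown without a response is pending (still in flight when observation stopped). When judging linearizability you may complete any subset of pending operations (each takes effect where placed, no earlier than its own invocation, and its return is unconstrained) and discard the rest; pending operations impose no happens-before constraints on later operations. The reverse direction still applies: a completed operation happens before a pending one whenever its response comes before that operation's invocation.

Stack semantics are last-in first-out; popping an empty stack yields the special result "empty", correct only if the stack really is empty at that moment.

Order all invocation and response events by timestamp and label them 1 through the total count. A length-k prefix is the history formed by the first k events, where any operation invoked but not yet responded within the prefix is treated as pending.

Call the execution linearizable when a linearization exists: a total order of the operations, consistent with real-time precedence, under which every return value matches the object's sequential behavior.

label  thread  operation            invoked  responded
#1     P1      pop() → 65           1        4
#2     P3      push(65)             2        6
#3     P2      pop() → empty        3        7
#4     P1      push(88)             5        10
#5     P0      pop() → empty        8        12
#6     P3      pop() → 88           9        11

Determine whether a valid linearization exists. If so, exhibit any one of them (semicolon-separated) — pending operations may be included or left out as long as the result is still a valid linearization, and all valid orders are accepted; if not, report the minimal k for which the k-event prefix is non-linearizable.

linearizable — witness: #2; #1; #3; #4; #6; #5

1. #2 push(65), leaving stack <65>
2. #1 pop() → 65, leaving stack <>
3. #3 pop() → empty, leaving stack <>
4. #4 push(88), leaving stack <88>
5. #6 pop() → 88, leaving stack <>
6. #5 pop() → empty, leaving stack <>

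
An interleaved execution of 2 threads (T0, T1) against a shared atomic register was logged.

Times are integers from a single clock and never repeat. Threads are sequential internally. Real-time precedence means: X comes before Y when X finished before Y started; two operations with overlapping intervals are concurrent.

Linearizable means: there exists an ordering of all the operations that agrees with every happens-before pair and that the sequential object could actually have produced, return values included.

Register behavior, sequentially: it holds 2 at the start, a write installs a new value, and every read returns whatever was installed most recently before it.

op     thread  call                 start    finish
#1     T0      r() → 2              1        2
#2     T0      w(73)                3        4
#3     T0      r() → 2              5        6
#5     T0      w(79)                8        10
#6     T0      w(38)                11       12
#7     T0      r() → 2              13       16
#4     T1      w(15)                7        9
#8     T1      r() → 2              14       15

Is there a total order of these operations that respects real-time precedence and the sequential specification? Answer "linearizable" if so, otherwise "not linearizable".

cut after 5 events: linearizable; cut after 6 events (#3 responds, time 6): not linearizable
the completed operations (3 total) allow one real-time order; the atomic register replay rejects it
for example #1, #2, #3 fails at step 3: #3 r() → 2 is not legal there

not linearizable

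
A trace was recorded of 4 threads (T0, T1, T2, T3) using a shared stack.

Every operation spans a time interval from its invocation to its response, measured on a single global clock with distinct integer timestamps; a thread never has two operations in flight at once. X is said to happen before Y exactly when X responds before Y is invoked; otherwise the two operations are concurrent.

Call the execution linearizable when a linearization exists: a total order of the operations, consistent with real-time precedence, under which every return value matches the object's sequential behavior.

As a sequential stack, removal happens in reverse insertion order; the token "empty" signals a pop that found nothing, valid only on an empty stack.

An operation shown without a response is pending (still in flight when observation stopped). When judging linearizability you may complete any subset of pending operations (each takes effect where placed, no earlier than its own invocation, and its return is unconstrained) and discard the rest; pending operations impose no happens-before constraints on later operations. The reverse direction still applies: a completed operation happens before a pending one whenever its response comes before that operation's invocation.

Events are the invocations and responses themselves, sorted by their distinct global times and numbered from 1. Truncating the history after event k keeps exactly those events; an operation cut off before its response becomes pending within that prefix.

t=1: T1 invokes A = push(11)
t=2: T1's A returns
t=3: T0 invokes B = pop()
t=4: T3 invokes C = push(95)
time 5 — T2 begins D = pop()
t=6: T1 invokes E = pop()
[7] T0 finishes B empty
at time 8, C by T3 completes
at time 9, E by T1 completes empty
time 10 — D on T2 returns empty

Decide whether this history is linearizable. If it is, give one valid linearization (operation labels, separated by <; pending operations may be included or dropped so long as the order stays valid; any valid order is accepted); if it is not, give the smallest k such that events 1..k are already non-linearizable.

not linearizable — minimal violating prefix: 10 events

already the first 10 events (up to D's response at time 10) admit no linearization; the first 9 still do
checked exhaustively: 24 real-time-consistent orders of 5 completed operations, zero legal stack replays
one such order, A, B, C, D, E, breaks at step 2 where B pop() → empty is illegal
one such order, A, B, C, E, D, breaks at step 2 where B pop() → empty is illegal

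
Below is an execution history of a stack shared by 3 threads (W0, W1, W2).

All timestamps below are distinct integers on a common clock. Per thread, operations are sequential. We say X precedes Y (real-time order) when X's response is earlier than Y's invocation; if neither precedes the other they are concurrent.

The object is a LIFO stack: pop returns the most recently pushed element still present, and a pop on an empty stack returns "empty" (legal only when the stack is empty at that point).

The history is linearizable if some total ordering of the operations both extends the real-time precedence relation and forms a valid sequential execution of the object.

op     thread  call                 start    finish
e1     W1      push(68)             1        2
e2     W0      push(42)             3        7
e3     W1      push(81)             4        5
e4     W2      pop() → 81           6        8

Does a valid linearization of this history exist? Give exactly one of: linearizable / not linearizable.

a witness: e1, e2, e3, e4
after step 1 (e1 push(68)): stack <68>
after step 2 (e2 push(42)): stack <68,42>
after step 3 (e3 push(81)): stack <68,42,81>
after step 4 (e4 pop() → 81): stack <68,42>

linearizable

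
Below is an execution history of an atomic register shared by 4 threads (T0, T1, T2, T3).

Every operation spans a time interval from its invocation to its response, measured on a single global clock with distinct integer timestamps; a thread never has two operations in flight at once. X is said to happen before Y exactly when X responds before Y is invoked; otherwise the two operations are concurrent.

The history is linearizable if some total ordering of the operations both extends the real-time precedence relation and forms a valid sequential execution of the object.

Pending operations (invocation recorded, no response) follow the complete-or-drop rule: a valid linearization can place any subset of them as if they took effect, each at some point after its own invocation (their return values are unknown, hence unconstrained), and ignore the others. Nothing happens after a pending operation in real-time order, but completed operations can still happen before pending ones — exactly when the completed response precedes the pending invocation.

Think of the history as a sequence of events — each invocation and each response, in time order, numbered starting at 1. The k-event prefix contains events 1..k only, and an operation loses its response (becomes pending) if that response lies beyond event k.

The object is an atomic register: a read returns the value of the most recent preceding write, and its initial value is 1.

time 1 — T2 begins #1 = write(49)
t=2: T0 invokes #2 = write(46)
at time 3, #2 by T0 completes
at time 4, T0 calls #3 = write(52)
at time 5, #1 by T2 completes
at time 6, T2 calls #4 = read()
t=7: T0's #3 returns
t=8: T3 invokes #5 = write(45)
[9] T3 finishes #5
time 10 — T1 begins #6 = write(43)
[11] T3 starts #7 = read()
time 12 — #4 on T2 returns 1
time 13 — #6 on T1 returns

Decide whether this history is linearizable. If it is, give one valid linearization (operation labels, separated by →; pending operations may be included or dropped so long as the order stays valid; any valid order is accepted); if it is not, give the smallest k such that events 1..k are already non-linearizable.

cut after 11 events: linearizable; cut after 12 events (#4 responds, time 12): not linearizable
every one of the 8 real-time-consistent orders over 5 completed atomic register ops fails the sequential spec
every completion of the 2 pending operations (#6, #7) was checked; none linearizes
for example #1, #2, #3, #4, #5 (pending dropped) fails at step 4: #4 read() → 1 is not legal there
for example #1, #2, #3, #5, #4 (pending dropped) fails at step 5: #4 read() → 1 is not legal there

not linearizable — minimal violating prefix: 12 events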